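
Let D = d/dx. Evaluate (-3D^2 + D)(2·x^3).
6 x \left(x - 6\right)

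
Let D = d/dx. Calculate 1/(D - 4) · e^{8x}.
\frac{e^{8 x}}{4}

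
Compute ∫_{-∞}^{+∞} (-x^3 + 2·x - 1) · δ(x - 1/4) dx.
- \frac{33}{64}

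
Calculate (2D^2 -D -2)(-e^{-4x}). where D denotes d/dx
- 34 e^{- 4 x}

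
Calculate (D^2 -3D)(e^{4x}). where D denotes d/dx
4 e^{4 x}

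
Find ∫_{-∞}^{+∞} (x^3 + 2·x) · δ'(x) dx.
-2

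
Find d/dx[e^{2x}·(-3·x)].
\left(- 6 x - 3\right) e^{2 x}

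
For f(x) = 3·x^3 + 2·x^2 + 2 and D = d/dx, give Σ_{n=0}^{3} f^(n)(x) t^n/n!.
3 t^{3} + t^{2} \left(9 x + 2\right) + t x \left(9 x + 4\right) + 3 x^{3} + 2 x^{2} + 2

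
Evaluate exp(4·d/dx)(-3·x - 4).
- 3 x - 16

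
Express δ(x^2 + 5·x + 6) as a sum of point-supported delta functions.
\frac{\delta(x + 2) + \delta(x + 3)}{1}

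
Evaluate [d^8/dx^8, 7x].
56\frac{d^{7}}{dx^{7}}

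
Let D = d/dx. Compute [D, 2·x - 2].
2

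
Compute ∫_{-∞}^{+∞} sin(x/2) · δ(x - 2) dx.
\sin{\left(1 \right)}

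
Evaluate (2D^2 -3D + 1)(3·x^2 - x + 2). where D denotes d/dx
3 x^{2} - 19 x + 17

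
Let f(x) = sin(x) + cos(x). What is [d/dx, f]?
- \sin{\left(x \right)} + \cos{\left(x \right)}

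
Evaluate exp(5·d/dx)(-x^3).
- x^{3} - 15 x^{2} - 75 x - 125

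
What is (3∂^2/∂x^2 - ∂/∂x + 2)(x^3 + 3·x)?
2 x^{3} - 3 x^{2} + 24 x - 3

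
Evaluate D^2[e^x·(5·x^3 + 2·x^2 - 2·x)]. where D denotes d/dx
x \left(5 x^{2} + 32 x + 36\right) e^{x}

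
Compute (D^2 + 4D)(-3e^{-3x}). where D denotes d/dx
9 e^{- 3 x}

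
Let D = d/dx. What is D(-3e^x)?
- 3 e^{x}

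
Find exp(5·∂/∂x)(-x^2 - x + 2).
- x^{2} - 11 x - 28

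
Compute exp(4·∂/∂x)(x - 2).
x + 2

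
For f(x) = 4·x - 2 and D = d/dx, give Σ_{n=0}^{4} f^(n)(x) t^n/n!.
4 t + 4 x - 2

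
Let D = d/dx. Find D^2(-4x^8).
- 224 x^{6}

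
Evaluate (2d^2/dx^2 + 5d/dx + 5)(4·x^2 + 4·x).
20 x^{2} + 60 x + 36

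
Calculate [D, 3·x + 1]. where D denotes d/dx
3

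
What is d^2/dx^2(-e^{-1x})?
- e^{- x}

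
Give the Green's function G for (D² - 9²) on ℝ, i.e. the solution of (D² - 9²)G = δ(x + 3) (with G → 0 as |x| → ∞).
-\frac{e^{-9|x + 3|}}{18}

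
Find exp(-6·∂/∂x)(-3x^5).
- 3 x^{5} + 90 x^{4} - 1080 x^{3} + 6480 x^{2} - 19440 x + 23328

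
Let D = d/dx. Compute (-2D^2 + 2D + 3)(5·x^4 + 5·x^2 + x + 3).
15 x^{4} + 40 x^{3} - 105 x^{2} + 23 x - 9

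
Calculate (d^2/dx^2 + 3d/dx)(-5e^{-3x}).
0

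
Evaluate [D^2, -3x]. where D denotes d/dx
-6D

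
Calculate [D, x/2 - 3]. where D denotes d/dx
\frac{1}{2}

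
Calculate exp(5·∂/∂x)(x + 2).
x + 7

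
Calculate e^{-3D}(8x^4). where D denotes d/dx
8 x^{4} - 96 x^{3} + 432 x^{2} - 864 x + 648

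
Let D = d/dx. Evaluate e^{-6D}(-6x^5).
- 6 x^{5} + 180 x^{4} - 2160 x^{3} + 12960 x^{2} - 38880 x + 46656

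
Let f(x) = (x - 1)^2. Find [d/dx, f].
2 x - 2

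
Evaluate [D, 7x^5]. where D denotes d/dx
35 x^{4}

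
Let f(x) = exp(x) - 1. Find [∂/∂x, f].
e^{x}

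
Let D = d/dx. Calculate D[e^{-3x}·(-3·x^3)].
9 x^{2} \left(x - 1\right) e^{- 3 x}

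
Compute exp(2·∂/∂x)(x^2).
x^{2} + 4 x + 4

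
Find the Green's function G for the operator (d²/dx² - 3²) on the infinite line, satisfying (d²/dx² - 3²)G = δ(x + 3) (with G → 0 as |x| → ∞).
-\frac{e^{-3|x + 3|}}{6}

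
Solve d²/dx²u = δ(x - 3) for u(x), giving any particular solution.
\frac{|x - 3|}{2}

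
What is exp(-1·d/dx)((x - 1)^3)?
x^{3} - 6 x^{2} + 12 x - 8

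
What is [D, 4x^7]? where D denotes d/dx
28 x^{6}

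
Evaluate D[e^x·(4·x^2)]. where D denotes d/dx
4 x \left(x + 2\right) e^{x}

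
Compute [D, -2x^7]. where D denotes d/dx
- 14 x^{6}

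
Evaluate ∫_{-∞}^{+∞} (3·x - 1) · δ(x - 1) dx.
2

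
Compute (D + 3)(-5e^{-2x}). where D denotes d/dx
- 5 e^{- 2 x}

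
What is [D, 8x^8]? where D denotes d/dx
64 x^{7}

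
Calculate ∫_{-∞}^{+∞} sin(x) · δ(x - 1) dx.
\sin{\left(1 \right)}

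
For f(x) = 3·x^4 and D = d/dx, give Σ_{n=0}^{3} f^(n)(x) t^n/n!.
3 x \left(4 t^{3} + 6 t^{2} x + 4 t x^{2} + x^{3}\right)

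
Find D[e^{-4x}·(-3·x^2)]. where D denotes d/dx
6 x \left(2 x - 1\right) e^{- 4 x}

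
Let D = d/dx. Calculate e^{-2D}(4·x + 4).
4 x - 4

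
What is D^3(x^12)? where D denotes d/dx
1320 x^{9}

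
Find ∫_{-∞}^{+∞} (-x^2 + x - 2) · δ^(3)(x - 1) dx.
0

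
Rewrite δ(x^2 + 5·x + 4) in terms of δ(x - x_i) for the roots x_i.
\frac{\delta(x + 4) + \delta(x + 1)}{3}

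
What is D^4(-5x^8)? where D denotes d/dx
- 8400 x^{4}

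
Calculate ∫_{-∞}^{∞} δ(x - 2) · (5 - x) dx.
3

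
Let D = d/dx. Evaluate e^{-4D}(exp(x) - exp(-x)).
- e^{4 - x} + e^{x - 4}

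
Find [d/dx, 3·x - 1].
3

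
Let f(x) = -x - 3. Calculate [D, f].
-1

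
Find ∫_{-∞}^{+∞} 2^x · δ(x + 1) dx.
\frac{1}{2}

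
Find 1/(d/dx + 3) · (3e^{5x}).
\frac{3 e^{5 x}}{8}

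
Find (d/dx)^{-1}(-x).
- \frac{x^{2}}{2}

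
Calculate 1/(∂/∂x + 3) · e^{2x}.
\frac{e^{2 x}}{5}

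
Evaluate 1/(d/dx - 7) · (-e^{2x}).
\frac{e^{2 x}}{5}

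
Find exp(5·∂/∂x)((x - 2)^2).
x^{2} + 6 x + 9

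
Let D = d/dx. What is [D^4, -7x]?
-28D^{3}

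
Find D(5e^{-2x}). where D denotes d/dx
- 10 e^{- 2 x}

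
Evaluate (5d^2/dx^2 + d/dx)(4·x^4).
16 x^{2} \left(x + 15\right)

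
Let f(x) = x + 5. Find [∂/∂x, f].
1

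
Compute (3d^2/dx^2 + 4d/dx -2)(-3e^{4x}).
- 186 e^{4 x}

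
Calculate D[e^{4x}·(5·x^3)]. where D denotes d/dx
x^{2} \left(20 x + 15\right) e^{4 x}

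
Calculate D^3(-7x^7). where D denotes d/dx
- 1470 x^{4}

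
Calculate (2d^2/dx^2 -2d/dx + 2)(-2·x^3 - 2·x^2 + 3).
- 4 x^{3} + 8 x^{2} - 16 x - 2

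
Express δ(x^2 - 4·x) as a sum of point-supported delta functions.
\frac{\delta(x - 4) + \delta(x)}{4}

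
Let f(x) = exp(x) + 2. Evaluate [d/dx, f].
e^{x}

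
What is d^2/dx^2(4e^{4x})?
64 e^{4 x}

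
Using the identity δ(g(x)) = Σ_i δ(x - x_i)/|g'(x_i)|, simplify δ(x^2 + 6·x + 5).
\frac{\delta(x + 1) + \delta(x + 5)}{4}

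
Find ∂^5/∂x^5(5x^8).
33600 x^{3}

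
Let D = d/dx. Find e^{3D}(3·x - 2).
3 x + 7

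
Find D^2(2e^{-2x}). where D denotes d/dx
8 e^{- 2 x}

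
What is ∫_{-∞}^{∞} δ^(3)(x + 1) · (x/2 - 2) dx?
0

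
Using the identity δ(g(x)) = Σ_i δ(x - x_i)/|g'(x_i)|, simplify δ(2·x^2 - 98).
\frac{\delta(x - 7) + \delta(x + 7)}{28}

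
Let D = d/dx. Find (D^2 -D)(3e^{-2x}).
18 e^{- 2 x}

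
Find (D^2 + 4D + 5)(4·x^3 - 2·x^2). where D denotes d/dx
20 x^{3} + 38 x^{2} + 8 x - 4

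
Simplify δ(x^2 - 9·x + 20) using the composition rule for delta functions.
\frac{\delta(x - 5) + \delta(x - 4)}{1}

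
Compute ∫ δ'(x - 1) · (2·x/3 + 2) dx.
- \frac{2}{3}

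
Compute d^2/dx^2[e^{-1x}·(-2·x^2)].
2 \left(- x^{2} + 4 x - 2\right) e^{- x}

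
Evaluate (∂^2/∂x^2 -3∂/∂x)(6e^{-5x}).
240 e^{- 5 x}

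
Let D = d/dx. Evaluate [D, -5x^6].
- 30 x^{5}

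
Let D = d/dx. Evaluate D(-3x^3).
- 9 x^{2}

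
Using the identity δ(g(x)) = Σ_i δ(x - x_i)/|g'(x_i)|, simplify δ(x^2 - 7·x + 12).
\frac{\delta(x - 4) + \delta(x - 3)}{1}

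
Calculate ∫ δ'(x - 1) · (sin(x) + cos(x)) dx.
- \cos{\left(1 \right)} + \sin{\left(1 \right)}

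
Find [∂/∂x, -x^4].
- 4 x^{3}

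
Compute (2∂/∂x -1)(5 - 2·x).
2 x - 9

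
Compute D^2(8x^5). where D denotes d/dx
160 x^{3}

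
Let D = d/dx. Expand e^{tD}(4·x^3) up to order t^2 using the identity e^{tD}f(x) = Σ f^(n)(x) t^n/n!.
4 x \left(3 t^{2} + 3 t x + x^{2}\right)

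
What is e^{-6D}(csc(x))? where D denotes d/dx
\csc{\left(x - 6 \right)}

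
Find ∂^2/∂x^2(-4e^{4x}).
- 64 e^{4 x}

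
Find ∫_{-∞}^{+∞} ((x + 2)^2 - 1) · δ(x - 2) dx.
15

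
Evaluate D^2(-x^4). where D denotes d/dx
- 12 x^{2}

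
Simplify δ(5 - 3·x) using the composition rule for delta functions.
\frac{\delta(x - 5/3)}{3}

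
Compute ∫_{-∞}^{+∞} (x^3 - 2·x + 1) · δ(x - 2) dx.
5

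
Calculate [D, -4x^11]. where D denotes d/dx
- 44 x^{10}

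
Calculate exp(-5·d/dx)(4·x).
4 x - 20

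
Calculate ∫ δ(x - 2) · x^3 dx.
8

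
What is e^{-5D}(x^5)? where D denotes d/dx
x^{5} - 25 x^{4} + 250 x^{3} - 1250 x^{2} + 3125 x - 3125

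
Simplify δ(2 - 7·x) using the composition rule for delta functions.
\frac{\delta(x - 2/7)}{7}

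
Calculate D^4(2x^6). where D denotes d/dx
720 x^{2}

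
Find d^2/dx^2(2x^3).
12 x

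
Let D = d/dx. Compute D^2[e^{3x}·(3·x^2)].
\left(27 x^{2} + 36 x + 6\right) e^{3 x}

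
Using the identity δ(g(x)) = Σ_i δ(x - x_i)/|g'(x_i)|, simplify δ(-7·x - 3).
\frac{\delta(x + 3/7)}{7}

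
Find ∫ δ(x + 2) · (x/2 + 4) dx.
3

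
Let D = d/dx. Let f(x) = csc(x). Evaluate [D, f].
- \cot{\left(x \right)} \csc{\left(x \right)}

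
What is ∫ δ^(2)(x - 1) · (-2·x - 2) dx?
0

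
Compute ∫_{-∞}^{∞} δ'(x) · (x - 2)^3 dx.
-12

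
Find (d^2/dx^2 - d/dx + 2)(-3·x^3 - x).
- 6 x^{3} + 9 x^{2} - 20 x + 1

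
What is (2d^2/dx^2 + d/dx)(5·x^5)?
25 x^{3} \left(x + 8\right)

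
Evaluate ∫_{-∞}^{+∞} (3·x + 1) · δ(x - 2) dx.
7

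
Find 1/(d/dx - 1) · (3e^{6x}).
\frac{3 e^{6 x}}{5}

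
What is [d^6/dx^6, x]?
6\frac{d^{5}}{dx^{5}}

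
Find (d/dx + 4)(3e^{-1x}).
9 e^{- x}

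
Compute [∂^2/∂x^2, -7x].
-14\frac{d}{dx}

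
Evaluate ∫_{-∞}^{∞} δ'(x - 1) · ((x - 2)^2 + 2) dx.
2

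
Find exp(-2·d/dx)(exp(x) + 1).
e^{x - 2} + 1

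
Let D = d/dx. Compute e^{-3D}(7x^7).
7 x^{7} - 147 x^{6} + 1323 x^{5} - 6615 x^{4} + 19845 x^{3} - 35721 x^{2} + 35721 x - 15309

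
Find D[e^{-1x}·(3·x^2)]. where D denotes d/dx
3 x \left(2 - x\right) e^{- x}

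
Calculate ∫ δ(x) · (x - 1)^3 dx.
-1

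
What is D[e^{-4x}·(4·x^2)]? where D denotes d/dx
8 x \left(1 - 2 x\right) e^{- 4 x}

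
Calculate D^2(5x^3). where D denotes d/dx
30 x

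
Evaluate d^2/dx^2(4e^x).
4 e^{x}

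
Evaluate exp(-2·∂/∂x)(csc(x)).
\csc{\left(x - 2 \right)}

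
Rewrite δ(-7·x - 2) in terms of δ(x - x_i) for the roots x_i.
\frac{\delta(x + 2/7)}{7}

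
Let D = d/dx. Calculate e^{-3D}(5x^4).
5 x^{4} - 60 x^{3} + 270 x^{2} - 540 x + 405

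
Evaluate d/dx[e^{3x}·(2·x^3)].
6 x^{2} \left(x + 1\right) e^{3 x}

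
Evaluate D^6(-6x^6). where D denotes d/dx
-4320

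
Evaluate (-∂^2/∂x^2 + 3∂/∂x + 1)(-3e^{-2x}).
27 e^{- 2 x}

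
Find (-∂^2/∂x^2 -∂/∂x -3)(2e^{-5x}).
- 46 e^{- 5 x}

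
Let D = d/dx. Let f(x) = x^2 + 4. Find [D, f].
2 x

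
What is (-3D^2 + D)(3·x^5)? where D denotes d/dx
15 x^{3} \left(x - 12\right)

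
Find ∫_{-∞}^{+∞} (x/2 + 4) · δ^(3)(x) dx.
0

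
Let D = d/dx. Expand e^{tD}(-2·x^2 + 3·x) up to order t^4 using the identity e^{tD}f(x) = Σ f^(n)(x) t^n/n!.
- 2 t^{2} - t \left(4 x - 3\right) - 2 x^{2} + 3 x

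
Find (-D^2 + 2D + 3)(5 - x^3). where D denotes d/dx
- 3 x^{3} - 6 x^{2} + 6 x + 15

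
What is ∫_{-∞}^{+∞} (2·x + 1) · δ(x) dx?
1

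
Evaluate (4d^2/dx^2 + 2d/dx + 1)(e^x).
7 e^{x}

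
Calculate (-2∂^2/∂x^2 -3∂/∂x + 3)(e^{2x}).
- 11 e^{2 x}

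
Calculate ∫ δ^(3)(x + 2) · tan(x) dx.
- 6 \tan^{4}{\left(2 \right)} - 8 \tan^{2}{\left(2 \right)} - 2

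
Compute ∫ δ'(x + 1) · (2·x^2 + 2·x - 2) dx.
2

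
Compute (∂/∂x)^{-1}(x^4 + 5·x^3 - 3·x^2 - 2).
\frac{x^{5}}{5} + \frac{5 x^{4}}{4} - x^{3} - 2 x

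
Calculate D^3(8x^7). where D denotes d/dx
1680 x^{4}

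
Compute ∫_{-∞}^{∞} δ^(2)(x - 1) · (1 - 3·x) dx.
0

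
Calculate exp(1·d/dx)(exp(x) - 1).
e^{x + 1} - 1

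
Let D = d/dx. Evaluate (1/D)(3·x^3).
\frac{3 x^{4}}{4}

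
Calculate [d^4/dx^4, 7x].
28\frac{d^{3}}{dx^{3}}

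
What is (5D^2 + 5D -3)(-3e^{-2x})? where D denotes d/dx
- 21 e^{- 2 x}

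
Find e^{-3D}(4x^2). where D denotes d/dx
4 x^{2} - 24 x + 36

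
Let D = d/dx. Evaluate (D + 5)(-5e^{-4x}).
- 5 e^{- 4 x}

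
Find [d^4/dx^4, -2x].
-8\frac{d^{3}}{dx^{3}}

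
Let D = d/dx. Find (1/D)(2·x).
x^{2}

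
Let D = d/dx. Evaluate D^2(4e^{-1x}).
4 e^{- x}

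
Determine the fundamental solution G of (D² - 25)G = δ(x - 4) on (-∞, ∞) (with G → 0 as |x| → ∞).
-\frac{e^{-5|x - 4|}}{10}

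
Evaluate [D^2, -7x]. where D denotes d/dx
-14D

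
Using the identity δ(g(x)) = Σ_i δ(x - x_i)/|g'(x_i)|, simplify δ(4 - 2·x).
\frac{\delta(x - 2)}{2}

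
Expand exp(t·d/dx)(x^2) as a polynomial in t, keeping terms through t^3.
t^{2} + 2 t x + x^{2}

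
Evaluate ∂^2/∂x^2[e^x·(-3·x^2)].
3 \left(- x^{2} - 4 x - 2\right) e^{x}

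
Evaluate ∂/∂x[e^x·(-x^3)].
x^{2} \left(- x - 3\right) e^{x}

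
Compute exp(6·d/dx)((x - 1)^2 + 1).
x^{2} + 10 x + 26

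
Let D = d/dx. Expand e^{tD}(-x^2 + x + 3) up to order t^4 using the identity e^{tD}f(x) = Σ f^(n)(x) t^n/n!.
- t^{2} - t \left(2 x - 1\right) - x^{2} + x + 3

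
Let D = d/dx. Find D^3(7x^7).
1470 x^{4}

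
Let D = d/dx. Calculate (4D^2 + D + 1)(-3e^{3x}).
- 120 e^{3 x}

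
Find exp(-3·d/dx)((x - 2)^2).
x^{2} - 10 x + 25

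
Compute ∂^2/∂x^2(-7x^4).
- 84 x^{2}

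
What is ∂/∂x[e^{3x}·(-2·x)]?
\left(- 6 x - 2\right) e^{3 x}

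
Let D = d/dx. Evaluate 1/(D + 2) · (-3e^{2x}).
- \frac{3 e^{2 x}}{4}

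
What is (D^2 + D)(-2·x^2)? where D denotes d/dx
- 4 x - 4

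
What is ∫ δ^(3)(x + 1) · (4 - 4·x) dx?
0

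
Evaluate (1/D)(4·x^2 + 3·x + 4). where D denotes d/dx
\frac{4 x^{3}}{3} + \frac{3 x^{2}}{2} + 4 x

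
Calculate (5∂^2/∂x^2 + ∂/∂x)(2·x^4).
8 x^{2} \left(x + 15\right)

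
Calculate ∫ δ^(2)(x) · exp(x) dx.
1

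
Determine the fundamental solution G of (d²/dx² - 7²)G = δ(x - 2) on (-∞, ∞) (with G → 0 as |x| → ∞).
-\frac{e^{-7|x - 2|}}{14}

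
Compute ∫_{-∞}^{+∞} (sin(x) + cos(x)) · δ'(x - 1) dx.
- \cos{\left(1 \right)} + \sin{\left(1 \right)}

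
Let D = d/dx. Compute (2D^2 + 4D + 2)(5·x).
10 x + 20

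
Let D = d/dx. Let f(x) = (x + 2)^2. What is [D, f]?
2 x + 4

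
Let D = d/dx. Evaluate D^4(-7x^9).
- 21168 x^{5}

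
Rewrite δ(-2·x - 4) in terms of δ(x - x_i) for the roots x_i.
\frac{\delta(x + 2)}{2}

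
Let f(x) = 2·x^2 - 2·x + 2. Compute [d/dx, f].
4 x - 2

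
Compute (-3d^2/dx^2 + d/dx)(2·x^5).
10 x^{3} \left(x - 12\right)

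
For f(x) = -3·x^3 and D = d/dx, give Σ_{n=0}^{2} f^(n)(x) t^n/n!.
3 x \left(- 3 t^{2} - 3 t x - x^{2}\right)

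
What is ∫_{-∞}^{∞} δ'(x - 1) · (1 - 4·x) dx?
4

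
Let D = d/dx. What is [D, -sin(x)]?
- \cos{\left(x \right)}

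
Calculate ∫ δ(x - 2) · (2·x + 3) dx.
7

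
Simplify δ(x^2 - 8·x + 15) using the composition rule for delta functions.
\frac{\delta(x - 3) + \delta(x - 5)}{2}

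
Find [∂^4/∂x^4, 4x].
16\frac{d^{3}}{dx^{3}}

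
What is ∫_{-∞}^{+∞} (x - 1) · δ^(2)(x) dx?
0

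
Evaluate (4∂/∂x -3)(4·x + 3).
7 - 12 x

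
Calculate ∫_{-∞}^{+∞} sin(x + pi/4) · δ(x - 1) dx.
\sin{\left(\frac{\pi}{4} + 1 \right)}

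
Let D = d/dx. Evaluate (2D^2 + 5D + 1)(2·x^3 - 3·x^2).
2 x^{3} + 27 x^{2} - 6 x - 12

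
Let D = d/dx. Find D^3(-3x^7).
- 630 x^{4}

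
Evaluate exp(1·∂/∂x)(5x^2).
5 x^{2} + 10 x + 5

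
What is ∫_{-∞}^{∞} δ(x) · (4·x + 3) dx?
3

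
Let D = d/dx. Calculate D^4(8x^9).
24192 x^{5}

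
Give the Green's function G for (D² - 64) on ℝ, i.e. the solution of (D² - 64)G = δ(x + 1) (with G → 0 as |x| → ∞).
-\frac{e^{-8|x + 1|}}{16}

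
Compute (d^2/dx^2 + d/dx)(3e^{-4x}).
36 e^{- 4 x}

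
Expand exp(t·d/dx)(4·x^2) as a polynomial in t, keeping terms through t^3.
4 t^{2} + 8 t x + 4 x^{2}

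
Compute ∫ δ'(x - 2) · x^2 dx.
-4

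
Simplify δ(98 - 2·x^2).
\frac{\delta(x - 7) + \delta(x + 7)}{28}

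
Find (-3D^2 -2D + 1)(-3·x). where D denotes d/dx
6 - 3 x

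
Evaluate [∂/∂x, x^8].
8 x^{7}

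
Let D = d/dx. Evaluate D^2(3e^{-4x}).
48 e^{- 4 x}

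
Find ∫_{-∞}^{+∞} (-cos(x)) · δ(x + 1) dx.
- \cos{\left(1 \right)}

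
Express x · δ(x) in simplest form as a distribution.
0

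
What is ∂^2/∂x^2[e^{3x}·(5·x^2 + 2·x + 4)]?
\left(45 x^{2} + 78 x + 58\right) e^{3 x}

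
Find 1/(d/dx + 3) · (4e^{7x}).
\frac{2 e^{7 x}}{5}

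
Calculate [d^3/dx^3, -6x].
-18\frac{d^{2}}{dx^{2}}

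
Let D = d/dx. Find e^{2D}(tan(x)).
\tan{\left(x + 2 \right)}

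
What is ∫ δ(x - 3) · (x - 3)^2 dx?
0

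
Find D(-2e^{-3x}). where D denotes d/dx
6 e^{- 3 x}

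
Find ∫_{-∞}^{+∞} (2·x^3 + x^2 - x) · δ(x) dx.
0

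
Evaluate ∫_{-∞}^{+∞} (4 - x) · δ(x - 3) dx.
1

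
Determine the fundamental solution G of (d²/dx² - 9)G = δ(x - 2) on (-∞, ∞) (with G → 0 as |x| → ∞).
-\frac{e^{-3|x - 2|}}{6}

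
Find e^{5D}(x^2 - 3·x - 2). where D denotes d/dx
x^{2} + 7 x + 8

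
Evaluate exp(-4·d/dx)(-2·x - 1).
7 - 2 x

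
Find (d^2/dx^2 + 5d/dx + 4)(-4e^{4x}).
- 160 e^{4 x}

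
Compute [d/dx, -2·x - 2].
-2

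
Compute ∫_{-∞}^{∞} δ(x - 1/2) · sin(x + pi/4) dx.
\sin{\left(\frac{1}{2} + \frac{\pi}{4} \right)}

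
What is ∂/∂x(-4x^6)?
- 24 x^{5}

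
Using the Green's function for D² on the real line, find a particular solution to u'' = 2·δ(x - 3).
|x - 3|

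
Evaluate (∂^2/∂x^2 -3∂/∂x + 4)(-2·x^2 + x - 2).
- 8 x^{2} + 16 x - 15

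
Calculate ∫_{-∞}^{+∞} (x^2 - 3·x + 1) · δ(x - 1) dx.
-1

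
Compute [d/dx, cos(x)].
- \sin{\left(x \right)}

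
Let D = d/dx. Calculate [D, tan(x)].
\frac{1}{\cos^{2}{\left(x \right)}}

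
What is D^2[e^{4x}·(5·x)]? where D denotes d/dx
\left(80 x + 40\right) e^{4 x}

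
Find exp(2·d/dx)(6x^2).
6 x^{2} + 24 x + 24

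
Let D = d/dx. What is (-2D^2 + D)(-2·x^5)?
10 x^{3} \left(8 - x\right)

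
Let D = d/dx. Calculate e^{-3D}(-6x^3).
- 6 x^{3} + 54 x^{2} - 162 x + 162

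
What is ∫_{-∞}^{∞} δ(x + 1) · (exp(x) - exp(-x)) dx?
- 2 \sinh{\left(1 \right)}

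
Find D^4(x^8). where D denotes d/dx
1680 x^{4}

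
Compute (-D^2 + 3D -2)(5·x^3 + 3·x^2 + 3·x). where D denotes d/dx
- 10 x^{3} + 39 x^{2} - 18 x + 3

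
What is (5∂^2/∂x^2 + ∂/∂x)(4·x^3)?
12 x \left(x + 10\right)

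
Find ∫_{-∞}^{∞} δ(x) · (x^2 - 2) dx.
-2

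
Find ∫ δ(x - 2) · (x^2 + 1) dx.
5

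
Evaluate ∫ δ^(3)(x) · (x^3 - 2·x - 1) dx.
-6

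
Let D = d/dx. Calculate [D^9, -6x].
-54D^{8}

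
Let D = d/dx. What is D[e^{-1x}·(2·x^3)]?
2 x^{2} \left(3 - x\right) e^{- x}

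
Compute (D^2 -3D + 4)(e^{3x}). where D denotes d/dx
4 e^{3 x}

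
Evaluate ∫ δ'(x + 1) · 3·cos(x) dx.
- 3 \sin{\left(1 \right)}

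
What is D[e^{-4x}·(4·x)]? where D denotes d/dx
4 \left(1 - 4 x\right) e^{- 4 x}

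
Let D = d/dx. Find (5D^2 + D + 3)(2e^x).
18 e^{x}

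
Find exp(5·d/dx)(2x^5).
2 x^{5} + 50 x^{4} + 500 x^{3} + 2500 x^{2} + 6250 x + 6250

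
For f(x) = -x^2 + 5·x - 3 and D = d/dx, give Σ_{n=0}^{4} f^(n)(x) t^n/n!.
- t^{2} - t \left(2 x - 5\right) - x^{2} + 5 x - 3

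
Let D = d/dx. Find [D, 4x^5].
20 x^{4}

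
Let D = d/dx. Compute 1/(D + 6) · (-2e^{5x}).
- \frac{2 e^{5 x}}{11}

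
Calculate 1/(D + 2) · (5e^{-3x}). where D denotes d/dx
- 5 e^{- 3 x}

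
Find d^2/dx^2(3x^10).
270 x^{8}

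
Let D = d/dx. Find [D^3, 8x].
24D^{2}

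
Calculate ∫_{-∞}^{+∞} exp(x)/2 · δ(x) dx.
\frac{1}{2}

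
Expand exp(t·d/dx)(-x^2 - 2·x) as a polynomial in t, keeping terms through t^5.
- t^{2} - 2 t \left(x + 1\right) - x^{2} - 2 x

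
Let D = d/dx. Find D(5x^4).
20 x^{3}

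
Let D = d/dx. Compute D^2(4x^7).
168 x^{5}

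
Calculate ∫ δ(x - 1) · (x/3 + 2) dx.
\frac{7}{3}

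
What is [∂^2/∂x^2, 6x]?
12\frac{d}{dx}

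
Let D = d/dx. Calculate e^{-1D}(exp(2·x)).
e^{2 x - 2}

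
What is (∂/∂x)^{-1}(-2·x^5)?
- \frac{x^{6}}{3}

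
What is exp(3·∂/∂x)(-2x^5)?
- 2 x^{5} - 30 x^{4} - 180 x^{3} - 540 x^{2} - 810 x - 486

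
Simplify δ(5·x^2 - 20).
\frac{\delta(x - 2) + \delta(x + 2)}{20}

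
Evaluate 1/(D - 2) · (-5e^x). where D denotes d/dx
5 e^{x}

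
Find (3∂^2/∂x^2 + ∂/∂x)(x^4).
4 x^{2} \left(x + 9\right)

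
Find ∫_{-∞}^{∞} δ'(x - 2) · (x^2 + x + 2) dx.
-5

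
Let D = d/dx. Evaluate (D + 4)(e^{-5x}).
- e^{- 5 x}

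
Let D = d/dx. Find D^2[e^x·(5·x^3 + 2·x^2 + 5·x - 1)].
\left(5 x^{3} + 32 x^{2} + 43 x + 13\right) e^{x}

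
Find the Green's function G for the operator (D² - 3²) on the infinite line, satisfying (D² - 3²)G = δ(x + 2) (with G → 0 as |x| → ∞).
-\frac{e^{-3|x + 2|}}{6}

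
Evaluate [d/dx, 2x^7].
14 x^{6}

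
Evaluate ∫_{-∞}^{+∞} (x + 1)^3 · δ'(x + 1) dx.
0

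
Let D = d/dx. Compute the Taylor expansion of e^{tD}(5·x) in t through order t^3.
5 t + 5 x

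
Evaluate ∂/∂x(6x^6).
36 x^{5}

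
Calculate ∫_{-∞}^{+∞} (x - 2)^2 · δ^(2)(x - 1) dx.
2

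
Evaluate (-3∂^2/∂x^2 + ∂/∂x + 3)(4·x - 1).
12 x + 1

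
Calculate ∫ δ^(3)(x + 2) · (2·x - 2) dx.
0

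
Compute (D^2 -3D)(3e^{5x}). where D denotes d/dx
30 e^{5 x}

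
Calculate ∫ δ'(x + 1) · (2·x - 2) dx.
-2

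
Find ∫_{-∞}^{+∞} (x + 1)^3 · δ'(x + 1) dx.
0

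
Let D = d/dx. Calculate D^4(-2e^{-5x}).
- 1250 e^{- 5 x}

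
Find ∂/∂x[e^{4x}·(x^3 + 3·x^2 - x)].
\left(4 x^{3} + 15 x^{2} + 2 x - 1\right) e^{4 x}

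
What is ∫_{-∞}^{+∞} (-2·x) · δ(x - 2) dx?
-4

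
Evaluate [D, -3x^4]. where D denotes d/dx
- 12 x^{3}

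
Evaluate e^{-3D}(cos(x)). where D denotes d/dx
\cos{\left(x - 3 \right)}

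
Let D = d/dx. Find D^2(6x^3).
36 x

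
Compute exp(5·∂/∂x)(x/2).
\frac{x}{2} + \frac{5}{2}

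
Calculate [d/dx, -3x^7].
- 21 x^{6}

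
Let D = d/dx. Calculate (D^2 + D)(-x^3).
3 x \left(- x - 2\right)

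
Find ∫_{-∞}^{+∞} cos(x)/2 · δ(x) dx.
\frac{1}{2}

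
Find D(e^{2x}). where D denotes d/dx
2 e^{2 x}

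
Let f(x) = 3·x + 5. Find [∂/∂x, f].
3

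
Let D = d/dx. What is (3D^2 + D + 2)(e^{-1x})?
4 e^{- x}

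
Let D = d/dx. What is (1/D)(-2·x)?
- x^{2}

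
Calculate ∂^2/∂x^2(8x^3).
48 x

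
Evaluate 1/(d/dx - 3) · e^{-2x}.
- \frac{e^{- 2 x}}{5}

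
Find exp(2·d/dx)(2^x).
2^{x + 2}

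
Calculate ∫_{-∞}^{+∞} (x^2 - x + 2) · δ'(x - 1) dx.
-1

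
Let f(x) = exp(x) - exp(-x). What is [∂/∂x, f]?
2 \cosh{\left(x \right)}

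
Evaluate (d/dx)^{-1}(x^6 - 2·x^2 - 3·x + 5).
\frac{x^{7}}{7} - \frac{2 x^{3}}{3} - \frac{3 x^{2}}{2} + 5 x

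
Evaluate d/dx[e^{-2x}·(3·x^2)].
6 x \left(1 - x\right) e^{- 2 x}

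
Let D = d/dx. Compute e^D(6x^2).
6 x^{2} + 12 x + 6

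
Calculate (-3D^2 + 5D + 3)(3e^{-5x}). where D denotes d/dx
- 291 e^{- 5 x}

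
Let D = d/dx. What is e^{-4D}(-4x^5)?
- 4 x^{5} + 80 x^{4} - 640 x^{3} + 2560 x^{2} - 5120 x + 4096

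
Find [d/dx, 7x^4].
28 x^{3}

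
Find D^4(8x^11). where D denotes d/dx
63360 x^{7}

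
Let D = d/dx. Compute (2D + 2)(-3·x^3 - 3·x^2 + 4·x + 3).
- 6 x^{3} - 24 x^{2} - 4 x + 14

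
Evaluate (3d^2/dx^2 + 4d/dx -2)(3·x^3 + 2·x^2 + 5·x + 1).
- 6 x^{3} + 32 x^{2} + 60 x + 30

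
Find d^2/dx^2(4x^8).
224 x^{6}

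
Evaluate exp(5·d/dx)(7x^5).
7 x^{5} + 175 x^{4} + 1750 x^{3} + 8750 x^{2} + 21875 x + 21875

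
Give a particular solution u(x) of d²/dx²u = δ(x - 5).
\frac{|x - 5|}{2}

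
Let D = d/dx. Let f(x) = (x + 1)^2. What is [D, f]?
2 x + 2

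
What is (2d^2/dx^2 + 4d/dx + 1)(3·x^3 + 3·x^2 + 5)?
3 x^{3} + 39 x^{2} + 60 x + 17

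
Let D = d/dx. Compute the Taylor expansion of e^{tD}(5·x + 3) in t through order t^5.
5 t + 5 x + 3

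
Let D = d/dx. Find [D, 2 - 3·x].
-3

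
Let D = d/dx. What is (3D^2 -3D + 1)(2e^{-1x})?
14 e^{- x}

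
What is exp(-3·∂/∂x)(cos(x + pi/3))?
\cos{\left(x - 3 + \frac{\pi}{3} \right)}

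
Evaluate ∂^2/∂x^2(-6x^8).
- 336 x^{6}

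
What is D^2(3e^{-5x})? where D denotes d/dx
75 e^{- 5 x}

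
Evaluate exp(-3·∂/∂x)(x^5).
x^{5} - 15 x^{4} + 90 x^{3} - 270 x^{2} + 405 x - 243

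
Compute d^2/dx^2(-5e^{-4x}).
- 80 e^{- 4 x}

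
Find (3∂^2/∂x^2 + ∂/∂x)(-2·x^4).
8 x^{2} \left(- x - 9\right)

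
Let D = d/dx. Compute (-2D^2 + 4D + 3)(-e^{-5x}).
67 e^{- 5 x}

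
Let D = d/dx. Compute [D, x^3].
3 x^{2}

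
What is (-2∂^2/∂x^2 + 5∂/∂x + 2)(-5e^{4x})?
50 e^{4 x}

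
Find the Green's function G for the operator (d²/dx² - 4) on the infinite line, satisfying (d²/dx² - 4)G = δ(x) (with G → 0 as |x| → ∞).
-\frac{e^{-2|x|}}{4}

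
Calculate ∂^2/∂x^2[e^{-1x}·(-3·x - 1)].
\left(5 - 3 x\right) e^{- x}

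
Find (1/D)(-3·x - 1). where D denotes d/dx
- \frac{3 x^{2}}{2} - x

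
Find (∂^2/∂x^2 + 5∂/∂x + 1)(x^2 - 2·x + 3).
x^{2} + 8 x - 5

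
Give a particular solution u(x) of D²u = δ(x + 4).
\frac{|x + 4|}{2}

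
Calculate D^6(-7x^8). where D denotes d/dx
- 141120 x^{2}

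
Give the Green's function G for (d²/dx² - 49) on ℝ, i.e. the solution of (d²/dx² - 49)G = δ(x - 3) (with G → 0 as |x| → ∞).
-\frac{e^{-7|x - 3|}}{14}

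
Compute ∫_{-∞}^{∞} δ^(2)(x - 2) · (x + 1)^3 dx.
18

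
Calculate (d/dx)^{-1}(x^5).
\frac{x^{6}}{6}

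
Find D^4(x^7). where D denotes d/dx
840 x^{3}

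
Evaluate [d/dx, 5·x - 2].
5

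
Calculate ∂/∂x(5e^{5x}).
25 e^{5 x}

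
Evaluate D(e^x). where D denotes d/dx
e^{x}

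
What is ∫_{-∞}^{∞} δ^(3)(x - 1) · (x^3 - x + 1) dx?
-6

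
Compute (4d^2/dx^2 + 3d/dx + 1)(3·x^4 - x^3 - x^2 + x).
3 x^{4} + 35 x^{3} + 134 x^{2} - 29 x - 5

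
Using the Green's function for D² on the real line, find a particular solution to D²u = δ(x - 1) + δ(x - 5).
\frac{|x - 1|}{2} + \frac{|x - 5|}{2}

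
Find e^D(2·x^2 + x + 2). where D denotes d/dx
2 x^{2} + 5 x + 5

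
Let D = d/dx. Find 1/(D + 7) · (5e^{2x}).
\frac{5 e^{2 x}}{9}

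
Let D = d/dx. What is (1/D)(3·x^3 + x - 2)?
\frac{3 x^{4}}{4} + \frac{x^{2}}{2} - 2 x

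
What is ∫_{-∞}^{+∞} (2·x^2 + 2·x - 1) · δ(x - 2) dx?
11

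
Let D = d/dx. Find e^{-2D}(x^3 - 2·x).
x^{3} - 6 x^{2} + 10 x - 4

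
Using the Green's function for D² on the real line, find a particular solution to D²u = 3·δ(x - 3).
\frac{3|x - 3|}{2}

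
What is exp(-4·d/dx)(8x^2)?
8 x^{2} - 64 x + 128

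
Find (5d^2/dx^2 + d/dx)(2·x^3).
6 x \left(x + 10\right)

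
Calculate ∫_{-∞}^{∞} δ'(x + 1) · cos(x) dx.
- \sin{\left(1 \right)}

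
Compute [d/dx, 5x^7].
35 x^{6}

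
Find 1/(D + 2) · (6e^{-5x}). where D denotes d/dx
- 2 e^{- 5 x}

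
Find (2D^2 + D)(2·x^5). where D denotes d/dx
10 x^{3} \left(x + 8\right)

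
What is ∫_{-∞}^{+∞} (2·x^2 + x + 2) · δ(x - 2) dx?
12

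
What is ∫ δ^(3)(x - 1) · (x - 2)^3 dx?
-6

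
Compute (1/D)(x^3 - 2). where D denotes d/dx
\frac{x^{4}}{4} - 2 x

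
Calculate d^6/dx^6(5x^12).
3326400 x^{6}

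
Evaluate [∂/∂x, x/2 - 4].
\frac{1}{2}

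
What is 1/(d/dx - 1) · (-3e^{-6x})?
\frac{3 e^{- 6 x}}{7}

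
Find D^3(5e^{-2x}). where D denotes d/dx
- 40 e^{- 2 x}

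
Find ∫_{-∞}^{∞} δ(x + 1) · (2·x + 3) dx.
1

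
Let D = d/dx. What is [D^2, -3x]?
-6D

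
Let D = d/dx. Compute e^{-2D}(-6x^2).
- 6 x^{2} + 24 x - 24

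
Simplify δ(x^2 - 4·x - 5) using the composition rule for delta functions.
\frac{\delta(x + 1) + \delta(x - 5)}{6}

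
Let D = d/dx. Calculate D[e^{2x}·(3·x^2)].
6 x \left(x + 1\right) e^{2 x}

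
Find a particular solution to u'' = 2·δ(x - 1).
|x - 1|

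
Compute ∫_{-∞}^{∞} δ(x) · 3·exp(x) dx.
3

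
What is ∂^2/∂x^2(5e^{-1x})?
5 e^{- x}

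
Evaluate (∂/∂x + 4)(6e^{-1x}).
18 e^{- x}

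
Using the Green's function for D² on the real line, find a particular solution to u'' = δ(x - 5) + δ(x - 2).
\frac{|x - 5|}{2} + \frac{|x - 2|}{2}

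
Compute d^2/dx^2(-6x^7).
- 252 x^{5}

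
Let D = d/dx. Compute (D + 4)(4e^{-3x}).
4 e^{- 3 x}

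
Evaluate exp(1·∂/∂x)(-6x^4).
- 6 x^{4} - 24 x^{3} - 36 x^{2} - 24 x - 6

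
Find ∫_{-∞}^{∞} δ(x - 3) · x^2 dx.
9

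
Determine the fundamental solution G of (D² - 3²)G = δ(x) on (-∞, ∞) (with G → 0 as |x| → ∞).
-\frac{e^{-3|x|}}{6}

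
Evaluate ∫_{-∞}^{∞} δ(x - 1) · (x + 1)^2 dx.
4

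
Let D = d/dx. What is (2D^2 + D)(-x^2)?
- 2 x - 4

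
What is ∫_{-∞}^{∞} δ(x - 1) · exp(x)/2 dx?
\frac{e}{2}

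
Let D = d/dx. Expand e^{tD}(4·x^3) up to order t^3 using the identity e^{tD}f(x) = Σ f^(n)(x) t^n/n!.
4 t^{3} + 12 t^{2} x + 12 t x^{2} + 4 x^{3}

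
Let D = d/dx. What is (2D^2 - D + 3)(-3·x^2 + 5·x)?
- 9 x^{2} + 21 x - 17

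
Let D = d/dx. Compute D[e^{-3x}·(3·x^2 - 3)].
3 \left(- 3 x^{2} + 2 x + 3\right) e^{- 3 x}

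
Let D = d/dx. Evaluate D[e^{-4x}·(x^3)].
x^{2} \left(3 - 4 x\right) e^{- 4 x}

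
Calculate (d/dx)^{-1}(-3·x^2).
- x^{3}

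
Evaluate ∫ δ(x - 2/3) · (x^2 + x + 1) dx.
\frac{19}{9}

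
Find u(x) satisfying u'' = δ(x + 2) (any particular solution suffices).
\frac{|x + 2|}{2}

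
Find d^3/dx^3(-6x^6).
- 720 x^{3}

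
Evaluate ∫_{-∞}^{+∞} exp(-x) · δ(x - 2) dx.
e^{-2}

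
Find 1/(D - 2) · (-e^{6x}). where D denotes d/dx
- \frac{e^{6 x}}{4}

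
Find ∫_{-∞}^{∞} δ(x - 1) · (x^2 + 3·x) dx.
4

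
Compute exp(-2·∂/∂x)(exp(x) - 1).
e^{x - 2} - 1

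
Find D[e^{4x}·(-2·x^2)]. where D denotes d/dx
4 x \left(- 2 x - 1\right) e^{4 x}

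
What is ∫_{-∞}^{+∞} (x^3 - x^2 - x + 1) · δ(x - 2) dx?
3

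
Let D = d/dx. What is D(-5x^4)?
- 20 x^{3}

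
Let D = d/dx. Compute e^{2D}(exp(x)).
e^{x + 2}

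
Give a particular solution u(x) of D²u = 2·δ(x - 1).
|x - 1|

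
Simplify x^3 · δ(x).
0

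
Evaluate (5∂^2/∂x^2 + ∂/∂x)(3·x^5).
15 x^{3} \left(x + 20\right)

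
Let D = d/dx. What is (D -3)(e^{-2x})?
- 5 e^{- 2 x}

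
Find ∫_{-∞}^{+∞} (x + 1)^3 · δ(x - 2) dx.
27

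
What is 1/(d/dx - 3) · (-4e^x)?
2 e^{x}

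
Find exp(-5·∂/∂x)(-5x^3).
- 5 x^{3} + 75 x^{2} - 375 x + 625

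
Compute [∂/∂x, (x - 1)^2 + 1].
2 x - 2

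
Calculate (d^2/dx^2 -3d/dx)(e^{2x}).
- 2 e^{2 x}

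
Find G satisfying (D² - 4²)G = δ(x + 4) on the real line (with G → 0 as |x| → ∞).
-\frac{e^{-4|x + 4|}}{8}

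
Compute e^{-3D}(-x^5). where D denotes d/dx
- x^{5} + 15 x^{4} - 90 x^{3} + 270 x^{2} - 405 x + 243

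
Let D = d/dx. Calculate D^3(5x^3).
30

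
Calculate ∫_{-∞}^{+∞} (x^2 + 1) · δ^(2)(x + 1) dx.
2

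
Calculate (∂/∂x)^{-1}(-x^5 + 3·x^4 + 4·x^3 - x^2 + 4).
- \frac{x^{6}}{6} + \frac{3 x^{5}}{5} + x^{4} - \frac{x^{3}}{3} + 4 x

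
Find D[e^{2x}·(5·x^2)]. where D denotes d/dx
10 x \left(x + 1\right) e^{2 x}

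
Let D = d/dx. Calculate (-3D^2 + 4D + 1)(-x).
- x - 4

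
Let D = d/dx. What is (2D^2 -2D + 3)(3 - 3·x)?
15 - 9 x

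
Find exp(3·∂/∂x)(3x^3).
3 x^{3} + 27 x^{2} + 81 x + 81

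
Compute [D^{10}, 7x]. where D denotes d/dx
70D^{9}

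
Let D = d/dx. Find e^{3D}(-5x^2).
- 5 x^{2} - 30 x - 45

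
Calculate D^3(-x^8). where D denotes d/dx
- 336 x^{5}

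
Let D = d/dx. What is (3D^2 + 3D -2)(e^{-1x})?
- 2 e^{- x}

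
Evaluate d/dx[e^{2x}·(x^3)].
x^{2} \left(2 x + 3\right) e^{2 x}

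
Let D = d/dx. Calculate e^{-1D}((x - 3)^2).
x^{2} - 8 x + 16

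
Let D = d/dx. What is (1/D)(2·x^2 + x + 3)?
\frac{2 x^{3}}{3} + \frac{x^{2}}{2} + 3 x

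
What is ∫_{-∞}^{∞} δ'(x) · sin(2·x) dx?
-2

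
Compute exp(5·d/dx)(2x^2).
2 x^{2} + 20 x + 50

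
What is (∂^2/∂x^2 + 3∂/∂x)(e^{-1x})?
- 2 e^{- x}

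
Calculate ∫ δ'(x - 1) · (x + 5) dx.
-1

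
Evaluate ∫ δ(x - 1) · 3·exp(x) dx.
3 e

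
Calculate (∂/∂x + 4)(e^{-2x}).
2 e^{- 2 x}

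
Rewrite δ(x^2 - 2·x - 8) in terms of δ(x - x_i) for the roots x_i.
\frac{\delta(x - 4) + \delta(x + 2)}{6}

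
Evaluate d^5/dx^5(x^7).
2520 x^{2}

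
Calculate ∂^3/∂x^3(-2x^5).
- 120 x^{2}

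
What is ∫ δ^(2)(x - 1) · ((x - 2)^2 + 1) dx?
2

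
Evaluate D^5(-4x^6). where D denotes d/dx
- 2880 x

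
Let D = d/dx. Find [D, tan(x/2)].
\frac{1}{\cos{\left(x \right)} + 1}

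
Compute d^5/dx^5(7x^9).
105840 x^{4}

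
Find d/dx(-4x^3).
- 12 x^{2}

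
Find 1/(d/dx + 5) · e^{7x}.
\frac{e^{7 x}}{12}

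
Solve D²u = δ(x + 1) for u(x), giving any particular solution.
\frac{|x + 1|}{2}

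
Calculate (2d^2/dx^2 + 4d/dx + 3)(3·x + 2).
9 x + 18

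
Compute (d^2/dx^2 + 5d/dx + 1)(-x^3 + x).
- x^{3} - 15 x^{2} - 5 x + 5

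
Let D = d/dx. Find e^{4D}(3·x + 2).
3 x + 14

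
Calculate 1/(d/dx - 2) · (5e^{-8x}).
- \frac{e^{- 8 x}}{2}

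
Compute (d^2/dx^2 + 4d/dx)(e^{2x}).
12 e^{2 x}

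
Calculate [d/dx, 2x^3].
6 x^{2}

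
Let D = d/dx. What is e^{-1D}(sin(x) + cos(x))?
\sqrt{2} \cos{\left(- x + \frac{\pi}{4} + 1 \right)}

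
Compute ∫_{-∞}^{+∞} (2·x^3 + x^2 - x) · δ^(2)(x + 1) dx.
-10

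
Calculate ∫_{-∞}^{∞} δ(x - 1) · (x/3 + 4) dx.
\frac{13}{3}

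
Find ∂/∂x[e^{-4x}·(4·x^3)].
x^{2} \left(12 - 16 x\right) e^{- 4 x}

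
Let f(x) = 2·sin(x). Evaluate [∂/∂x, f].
2 \cos{\left(x \right)}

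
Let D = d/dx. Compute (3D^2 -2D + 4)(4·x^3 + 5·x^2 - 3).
16 x^{3} - 4 x^{2} + 52 x + 18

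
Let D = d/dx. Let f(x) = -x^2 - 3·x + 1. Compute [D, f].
- 2 x - 3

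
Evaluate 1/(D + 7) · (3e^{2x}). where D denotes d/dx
\frac{e^{2 x}}{3}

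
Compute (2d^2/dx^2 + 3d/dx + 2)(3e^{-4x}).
66 e^{- 4 x}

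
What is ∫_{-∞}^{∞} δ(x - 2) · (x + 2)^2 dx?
16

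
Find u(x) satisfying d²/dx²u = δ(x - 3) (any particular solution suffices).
\frac{|x - 3|}{2}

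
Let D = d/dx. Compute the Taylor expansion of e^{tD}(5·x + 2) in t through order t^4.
5 t + 5 x + 2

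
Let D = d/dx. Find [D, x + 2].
1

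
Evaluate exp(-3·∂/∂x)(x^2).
x^{2} - 6 x + 9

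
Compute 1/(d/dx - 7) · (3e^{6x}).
- 3 e^{6 x}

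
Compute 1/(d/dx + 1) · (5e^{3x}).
\frac{5 e^{3 x}}{4}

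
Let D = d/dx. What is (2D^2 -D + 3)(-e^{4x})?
- 31 e^{4 x}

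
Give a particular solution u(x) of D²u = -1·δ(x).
-\frac{|x|}{2}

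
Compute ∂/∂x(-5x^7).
- 35 x^{6}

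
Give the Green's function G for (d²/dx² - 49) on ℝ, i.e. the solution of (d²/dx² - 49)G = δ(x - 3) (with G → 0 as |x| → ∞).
-\frac{e^{-7|x - 3|}}{14}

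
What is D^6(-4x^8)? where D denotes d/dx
- 80640 x^{2}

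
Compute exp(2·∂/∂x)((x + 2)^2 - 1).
x^{2} + 8 x + 15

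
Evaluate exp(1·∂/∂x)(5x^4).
5 x^{4} + 20 x^{3} + 30 x^{2} + 20 x + 5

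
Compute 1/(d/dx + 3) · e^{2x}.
\frac{e^{2 x}}{5}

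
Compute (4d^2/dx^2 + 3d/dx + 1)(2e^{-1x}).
4 e^{- x}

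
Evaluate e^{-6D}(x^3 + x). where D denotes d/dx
x^{3} - 18 x^{2} + 109 x - 222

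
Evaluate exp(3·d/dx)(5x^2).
5 x^{2} + 30 x + 45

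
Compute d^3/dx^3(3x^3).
18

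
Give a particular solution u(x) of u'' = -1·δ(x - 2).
-\frac{|x - 2|}{2}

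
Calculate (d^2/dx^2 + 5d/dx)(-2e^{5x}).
- 100 e^{5 x}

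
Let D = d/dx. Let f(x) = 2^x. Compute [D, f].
2^{x} \log{\left(2 \right)}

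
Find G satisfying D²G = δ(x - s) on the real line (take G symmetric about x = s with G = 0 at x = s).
\frac{|x - s|}{2}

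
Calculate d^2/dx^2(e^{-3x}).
9 e^{- 3 x}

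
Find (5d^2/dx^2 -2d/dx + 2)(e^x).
5 e^{x}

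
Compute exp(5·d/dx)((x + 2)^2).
x^{2} + 14 x + 49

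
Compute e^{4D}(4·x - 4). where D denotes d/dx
4 x + 12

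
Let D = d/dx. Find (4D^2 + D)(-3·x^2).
- 6 x - 24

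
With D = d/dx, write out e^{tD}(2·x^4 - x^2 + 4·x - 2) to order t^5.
2 t^{4} + 8 t^{3} x + t^{2} \left(12 x^{2} - 1\right) + 2 t \left(4 x^{3} - x + 2\right) + 2 x^{4} - x^{2} + 4 x - 2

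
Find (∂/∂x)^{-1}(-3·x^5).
- \frac{x^{6}}{2}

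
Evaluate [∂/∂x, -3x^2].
- 6 x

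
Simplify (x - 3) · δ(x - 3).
0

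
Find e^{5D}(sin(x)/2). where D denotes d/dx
\frac{\sin{\left(x + 5 \right)}}{2}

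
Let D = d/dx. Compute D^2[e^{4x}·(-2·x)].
\left(- 32 x - 16\right) e^{4 x}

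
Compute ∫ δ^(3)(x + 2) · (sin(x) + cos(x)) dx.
\cos{\left(2 \right)} + \sin{\left(2 \right)}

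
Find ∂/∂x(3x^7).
21 x^{6}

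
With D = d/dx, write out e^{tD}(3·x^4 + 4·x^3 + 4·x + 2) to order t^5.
3 t^{4} + t^{3} \left(12 x + 4\right) + 6 t^{2} x \left(3 x + 2\right) + 4 t \left(3 x^{3} + 3 x^{2} + 1\right) + 3 x^{4} + 4 x^{3} + 4 x + 2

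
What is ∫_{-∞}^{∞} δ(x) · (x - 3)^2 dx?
9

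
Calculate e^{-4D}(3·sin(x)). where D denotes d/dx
3 \sin{\left(x - 4 \right)}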